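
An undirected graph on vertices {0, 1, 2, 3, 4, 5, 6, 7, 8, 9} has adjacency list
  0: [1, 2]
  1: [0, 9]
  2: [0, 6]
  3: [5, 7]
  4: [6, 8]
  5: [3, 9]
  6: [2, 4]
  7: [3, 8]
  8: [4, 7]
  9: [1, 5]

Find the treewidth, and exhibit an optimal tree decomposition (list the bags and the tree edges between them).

Treewidth 2.
One optimal decomposition is:
Bags: B1 = {2, 4, 6}  B2 = {2, 4, 8}  B3 = {2, 7, 8}  B4 = {2, 3, 7}  B5 = {2, 3, 5}  B6 = {2, 5, 9}  B7 = {1, 2, 9}  B8 = {0, 1, 2}
Tree: B1–B2, B2–B3, B3–B4, B4–B5, B5–B6, B6–B7, B7–B8

Each bag holds 3 vertices, so the decomposition has width 2, which upper-bounds the treewidth. The edges 2–6–4–8–7–3–5–9–1–0–2 form a cycle, so G is not a tree and its treewidth is at least 2. Therefore the treewidth is 2.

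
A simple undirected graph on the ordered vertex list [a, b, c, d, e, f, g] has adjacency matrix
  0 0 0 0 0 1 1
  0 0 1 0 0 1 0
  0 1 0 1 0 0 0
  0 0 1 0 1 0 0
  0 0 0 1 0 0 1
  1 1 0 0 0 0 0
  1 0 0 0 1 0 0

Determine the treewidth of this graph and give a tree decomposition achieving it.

Treewidth 2.
Bags: B1 = {c, d, e}  B2 = {b, c, e}  B3 = {b, e, f}  B4 = {a, e, f}  B5 = {a, e, g}
Tree: B1–B2, B2–B3, B3–B4, B4–B5

Every bag has size at most 3, so the width is 3 − 1 = 2 and tw(G) ≤ 2. Since e–d–c–b–f–a–g–e is a cycle in G, G is not acyclic. Forests are exactly the graphs of treewidth ≤ 1, so tw(G) ≥ 2. The upper and lower bounds meet at 2, so that is the treewidth.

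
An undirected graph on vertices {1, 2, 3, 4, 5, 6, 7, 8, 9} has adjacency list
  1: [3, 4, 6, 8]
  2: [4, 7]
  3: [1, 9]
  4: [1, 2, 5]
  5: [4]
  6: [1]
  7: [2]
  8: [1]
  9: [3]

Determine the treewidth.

A width-1 tree decomposition is:
Bags: B1 = {1, 4}  B2 = {2, 4}  B3 = {1, 3}  B4 = {3, 9}  B5 = {1, 8}  B6 = {1, 6}  B7 = {4, 5}  B8 = {2, 7}
Tree: B1–B2, B1–B3, B3–B4, B1–B5, B1–B6, B1–B7, B2–B8
Every bag has size at most 2, so the width is 2 − 1 = 1 and tw(G) ≤ 1. Any graph with an edge has treewidth ≥ 1, and G has the edge 1–4. Hence tw(G) = 1 exactly.

1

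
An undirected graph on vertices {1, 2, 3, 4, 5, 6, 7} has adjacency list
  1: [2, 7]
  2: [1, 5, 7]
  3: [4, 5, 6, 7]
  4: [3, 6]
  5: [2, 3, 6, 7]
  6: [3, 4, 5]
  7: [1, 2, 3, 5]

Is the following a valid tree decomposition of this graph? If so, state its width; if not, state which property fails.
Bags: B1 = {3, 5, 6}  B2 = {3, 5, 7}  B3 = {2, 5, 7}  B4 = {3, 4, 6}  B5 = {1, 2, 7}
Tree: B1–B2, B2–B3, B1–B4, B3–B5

Yes; width 2.

Checking the three conditions: (i) the bags cover all of {1, 2, 3, 4, 5, 6, 7}; (ii) for each edge, some bag contains both endpoints; (iii) the bags containing any fixed vertex form a subtree. All hold, so the decomposition is valid with width 3 − 1 = 2.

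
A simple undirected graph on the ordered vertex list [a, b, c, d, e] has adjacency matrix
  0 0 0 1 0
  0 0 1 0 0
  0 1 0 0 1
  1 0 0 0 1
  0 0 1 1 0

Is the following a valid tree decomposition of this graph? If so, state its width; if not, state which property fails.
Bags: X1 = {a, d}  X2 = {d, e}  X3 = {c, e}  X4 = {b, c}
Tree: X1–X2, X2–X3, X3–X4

Checking the three conditions: (i) the bags cover all of {a, b, c, d, e}; (ii) for each edge, some bag contains both endpoints; (iii) the bags containing any fixed vertex form a subtree. All hold, so the decomposition is valid with width 2 − 1 = 1.

Yes; width 1.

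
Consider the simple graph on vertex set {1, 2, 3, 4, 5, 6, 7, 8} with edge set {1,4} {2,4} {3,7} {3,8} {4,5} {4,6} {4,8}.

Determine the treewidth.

1

A width-1 tree decomposition is:
Bags: B1 = {4, 6}  B2 = {1, 4}  B3 = {2, 4}  B4 = {4, 8}  B5 = {3, 8}  B6 = {4, 5}  B7 = {3, 7}
Tree: B1–B2, B2–B3, B3–B4, B4–B5, B4–B6, B5–B7
The largest bag has 2 vertices, giving width 1; this decomposition certifies tw(G) ≤ 1. G has an edge, so its treewidth is at least 1. Combining the bounds, tw(G) = 1.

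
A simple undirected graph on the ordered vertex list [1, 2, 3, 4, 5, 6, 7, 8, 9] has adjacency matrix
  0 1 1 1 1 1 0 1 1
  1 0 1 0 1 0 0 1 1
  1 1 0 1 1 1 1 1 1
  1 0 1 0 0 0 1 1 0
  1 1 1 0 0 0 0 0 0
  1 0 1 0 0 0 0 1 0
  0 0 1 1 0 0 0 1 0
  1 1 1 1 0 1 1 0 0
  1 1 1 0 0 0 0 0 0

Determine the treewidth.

A width-3 tree decomposition is:
Bags: B1 = {1, 2, 3, 8}  B2 = {1, 2, 3, 5}  B3 = {1, 3, 4, 8}  B4 = {1, 2, 3, 9}  B5 = {3, 4, 7, 8}  B6 = {1, 3, 6, 8}
Tree: B1–B2, B1–B3, B1–B4, B3–B5, B1–B6
The largest bag has 4 vertices, giving width 3; this decomposition certifies tw(G) ≤ 3. On the other hand G contains the 4-clique {1, 2, 3, 8}. A clique must lie in a single bag of any decomposition, so no decomposition can have width below 3. Combining the bounds, tw(G) = 3.

3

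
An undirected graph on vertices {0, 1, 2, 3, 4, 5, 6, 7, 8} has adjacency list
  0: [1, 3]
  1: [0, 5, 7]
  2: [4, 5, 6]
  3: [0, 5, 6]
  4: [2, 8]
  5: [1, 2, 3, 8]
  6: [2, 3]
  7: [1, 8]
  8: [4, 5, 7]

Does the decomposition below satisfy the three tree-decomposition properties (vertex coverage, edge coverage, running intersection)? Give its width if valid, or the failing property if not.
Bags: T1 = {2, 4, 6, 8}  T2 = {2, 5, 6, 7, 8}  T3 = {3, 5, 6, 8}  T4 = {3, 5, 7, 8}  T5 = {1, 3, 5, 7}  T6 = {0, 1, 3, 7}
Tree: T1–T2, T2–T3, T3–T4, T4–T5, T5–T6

A tree decomposition must satisfy three properties: every vertex lies in some bag; for every edge, both endpoints lie together in some bag; and for every vertex, the bags containing it form a connected subtree. Here bags containing vertex 7 are not connected in the tree, so the decomposition is invalid.

No — bags containing vertex 7 are not connected in the tree.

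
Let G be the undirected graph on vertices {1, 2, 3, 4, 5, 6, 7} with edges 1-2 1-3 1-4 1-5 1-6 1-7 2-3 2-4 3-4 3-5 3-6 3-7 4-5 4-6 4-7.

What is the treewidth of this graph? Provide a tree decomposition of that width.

Every bag has size at most 4, so the width is 4 − 1 = 3 and tw(G) ≤ 3. For the lower bound, the 4 vertices {1, 2, 3, 4} are pairwise adjacent, and any tree decomposition puts a clique entirely inside one bag — forcing width ≥ 3. Hence tw(G) = 3 exactly.

Treewidth 3.
Bags: B1 = {1, 2, 3, 4}  B2 = {1, 3, 4, 6}  B3 = {1, 3, 4, 7}  B4 = {1, 3, 4, 5}
Tree: B1–B2, B2–B3, B3–B4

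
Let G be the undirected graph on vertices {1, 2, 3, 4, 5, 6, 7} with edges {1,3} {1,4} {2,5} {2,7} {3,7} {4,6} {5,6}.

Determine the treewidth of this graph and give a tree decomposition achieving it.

Treewidth 2.
One optimal decomposition is:
Bags: B1 = {1, 3, 4}  B2 = {3, 4, 6}  B3 = {3, 5, 6}  B4 = {2, 3, 5}  B5 = {2, 3, 7}
Tree: B1–B2, B2–B3, B3–B4, B4–B5

Every bag has size at most 3, so the width is 3 − 1 = 2 and tw(G) ≤ 2. The edges 3–1–4–6–5–2–7–3 form a cycle, so G is not a tree and its treewidth is at least 2. Combining the bounds, tw(G) = 2.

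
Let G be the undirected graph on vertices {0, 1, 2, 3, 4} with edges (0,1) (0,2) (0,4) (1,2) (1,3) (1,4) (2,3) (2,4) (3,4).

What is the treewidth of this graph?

3

A width-3 tree decomposition is:
Bags: B1 = {0, 1, 2, 4}  B2 = {1, 2, 3, 4}
Tree: B1–B2
Each bag holds 4 vertices, so the decomposition has width 3, which upper-bounds the treewidth. For the lower bound, the 4 vertices {0, 1, 2, 4} are pairwise adjacent, and any tree decomposition puts a clique entirely inside one bag — forcing width ≥ 3. Combining the bounds, tw(G) = 3.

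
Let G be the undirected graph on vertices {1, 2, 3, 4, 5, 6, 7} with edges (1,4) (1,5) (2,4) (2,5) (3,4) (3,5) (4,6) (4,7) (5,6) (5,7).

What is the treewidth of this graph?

2

A width-2 tree decomposition is:
Bags: B1 = {4, 5, 7}  B2 = {1, 4, 5}  B3 = {4, 5, 6}  B4 = {3, 4, 5}  B5 = {2, 4, 5}
Tree: B1–B2, B2–B3, B3–B4, B4–B5
The largest bag has 3 vertices, giving width 2; this decomposition certifies tw(G) ≤ 2. The edges 5–7–4–1–5 form a cycle, so G is not a tree and its treewidth is at least 2. Combining the bounds, tw(G) = 2.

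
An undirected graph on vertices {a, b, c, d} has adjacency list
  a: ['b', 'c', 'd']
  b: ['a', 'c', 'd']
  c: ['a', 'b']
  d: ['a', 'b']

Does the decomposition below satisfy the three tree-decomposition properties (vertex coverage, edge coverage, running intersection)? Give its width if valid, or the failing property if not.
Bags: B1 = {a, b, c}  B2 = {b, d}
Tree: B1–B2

No — edge (a,d) lies in no bag.

A tree decomposition must satisfy three properties: every vertex lies in some bag; for every edge, both endpoints lie together in some bag; and for every vertex, the bags containing it form a connected subtree. Here edge (a,d) lies in no bag, so the decomposition is invalid.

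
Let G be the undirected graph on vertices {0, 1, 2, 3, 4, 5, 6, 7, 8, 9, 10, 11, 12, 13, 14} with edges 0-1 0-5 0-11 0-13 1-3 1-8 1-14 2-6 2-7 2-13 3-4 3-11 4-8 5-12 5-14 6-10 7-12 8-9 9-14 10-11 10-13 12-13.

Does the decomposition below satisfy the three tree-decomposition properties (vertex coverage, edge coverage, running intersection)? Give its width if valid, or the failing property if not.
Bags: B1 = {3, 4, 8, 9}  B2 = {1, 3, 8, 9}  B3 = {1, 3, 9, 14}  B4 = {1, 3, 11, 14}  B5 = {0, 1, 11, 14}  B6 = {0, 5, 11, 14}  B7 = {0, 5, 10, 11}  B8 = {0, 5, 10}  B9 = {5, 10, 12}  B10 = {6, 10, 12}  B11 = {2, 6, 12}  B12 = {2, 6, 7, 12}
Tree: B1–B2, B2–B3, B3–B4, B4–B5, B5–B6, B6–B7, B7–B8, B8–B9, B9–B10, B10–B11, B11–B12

A tree decomposition must satisfy three properties: every vertex lies in some bag; for every edge, both endpoints lie together in some bag; and for every vertex, the bags containing it form a connected subtree. Here vertex 13 appears in no bag, so the decomposition is invalid.

No — vertex 13 appears in no bag.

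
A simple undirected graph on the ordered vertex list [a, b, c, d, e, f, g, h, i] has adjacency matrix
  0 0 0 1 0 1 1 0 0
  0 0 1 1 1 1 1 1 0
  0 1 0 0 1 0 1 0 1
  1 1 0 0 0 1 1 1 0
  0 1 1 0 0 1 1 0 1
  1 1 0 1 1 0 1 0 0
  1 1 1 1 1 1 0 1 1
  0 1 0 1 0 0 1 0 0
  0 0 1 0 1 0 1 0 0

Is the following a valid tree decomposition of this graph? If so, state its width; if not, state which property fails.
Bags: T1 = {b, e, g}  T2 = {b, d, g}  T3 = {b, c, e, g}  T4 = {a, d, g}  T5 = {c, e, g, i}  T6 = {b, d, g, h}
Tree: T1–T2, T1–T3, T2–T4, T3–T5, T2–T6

A tree decomposition must satisfy three properties: every vertex lies in some bag; for every edge, both endpoints lie together in some bag; and for every vertex, the bags containing it form a connected subtree. Here vertex f appears in no bag, so the decomposition is invalid.

No — vertex f appears in no bag.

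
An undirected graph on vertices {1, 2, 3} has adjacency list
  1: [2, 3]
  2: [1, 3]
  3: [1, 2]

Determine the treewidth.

A width-2 tree decomposition is:
Bags: B1 = {1, 2, 3}
Tree: (single bag)
With just one bag of size 3, the width is 3 − 1 = 2, so tw(G) ≤ 2. For the lower bound, the 3 vertices {1, 2, 3} are pairwise adjacent, and any tree decomposition puts a clique entirely inside one bag — forcing width ≥ 2. Combining the bounds, tw(G) = 2.

2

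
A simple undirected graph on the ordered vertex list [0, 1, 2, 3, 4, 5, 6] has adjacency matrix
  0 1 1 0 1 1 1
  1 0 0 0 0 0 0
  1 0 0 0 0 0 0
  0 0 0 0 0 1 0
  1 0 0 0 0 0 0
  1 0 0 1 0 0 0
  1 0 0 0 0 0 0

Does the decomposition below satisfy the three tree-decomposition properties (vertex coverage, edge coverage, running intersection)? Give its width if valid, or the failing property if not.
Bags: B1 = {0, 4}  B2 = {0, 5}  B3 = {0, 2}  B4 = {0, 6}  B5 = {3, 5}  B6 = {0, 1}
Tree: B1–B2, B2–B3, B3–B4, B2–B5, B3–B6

Checking the three conditions: (i) the bags cover all of {0, 1, 2, 3, 4, 5, 6}; (ii) for each edge, some bag contains both endpoints; (iii) the bags containing any fixed vertex form a subtree. All hold, so the decomposition is valid with width 2 − 1 = 1.

Yes; width 1.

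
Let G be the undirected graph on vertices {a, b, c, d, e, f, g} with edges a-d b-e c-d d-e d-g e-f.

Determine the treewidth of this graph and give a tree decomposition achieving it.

Treewidth 1.
One such decomposition:
Bags: B1 = {d, e}  B2 = {e, f}  B3 = {a, d}  B4 = {c, d}  B5 = {b, e}  B6 = {d, g}
Tree: B1–B2, B1–B3, B3–B4, B1–B5, B1–B6

The largest bag has 2 vertices, giving width 1; this decomposition certifies tw(G) ≤ 1. Since G has at least one edge (e.g. e–d), it is not an edgeless graph, so tw(G) ≥ 1. The upper and lower bounds meet at 1, so that is the treewidth.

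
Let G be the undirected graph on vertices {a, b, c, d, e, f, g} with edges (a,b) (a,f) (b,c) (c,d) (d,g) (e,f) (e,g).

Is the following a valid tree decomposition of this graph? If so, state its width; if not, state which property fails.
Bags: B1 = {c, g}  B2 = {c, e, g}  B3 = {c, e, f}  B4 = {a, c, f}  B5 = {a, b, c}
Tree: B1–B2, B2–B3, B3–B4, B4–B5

No — vertex d appears in no bag.

A tree decomposition must satisfy three properties: every vertex lies in some bag; for every edge, both endpoints lie together in some bag; and for every vertex, the bags containing it form a connected subtree. Here vertex d appears in no bag, so the decomposition is invalid.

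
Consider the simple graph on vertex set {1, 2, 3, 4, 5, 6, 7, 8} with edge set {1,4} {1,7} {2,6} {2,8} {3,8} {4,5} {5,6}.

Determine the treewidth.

A width-1 tree decomposition is:
Bags: B1 = {1, 7}  B2 = {1, 4}  B3 = {4, 5}  B4 = {5, 6}  B5 = {2, 6}  B6 = {2, 8}  B7 = {3, 8}
Tree: B1–B2, B2–B3, B3–B4, B4–B5, B5–B6, B6–B7
Every bag has size at most 2, so the width is 2 − 1 = 1 and tw(G) ≤ 1. Since G has at least one edge (e.g. 7–1), it is not an edgeless graph, so tw(G) ≥ 1. Combining the bounds, tw(G) = 1.

1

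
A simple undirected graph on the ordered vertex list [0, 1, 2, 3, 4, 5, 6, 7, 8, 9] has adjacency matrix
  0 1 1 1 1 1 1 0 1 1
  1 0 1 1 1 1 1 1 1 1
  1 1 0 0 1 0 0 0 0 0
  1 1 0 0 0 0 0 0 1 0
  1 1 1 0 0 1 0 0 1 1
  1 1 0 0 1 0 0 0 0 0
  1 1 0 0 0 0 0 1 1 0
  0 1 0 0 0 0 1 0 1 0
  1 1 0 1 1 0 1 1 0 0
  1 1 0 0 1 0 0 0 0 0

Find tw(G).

3

A width-3 tree decomposition is:
Bags: B1 = {0, 1, 6, 8}  B2 = {0, 1, 4, 8}  B3 = {0, 1, 2, 4}  B4 = {0, 1, 4, 5}  B5 = {0, 1, 4, 9}  B6 = {1, 6, 7, 8}  B7 = {0, 1, 3, 8}
Tree: B1–B2, B2–B3, B3–B4, B3–B5, B1–B6, B2–B7
Every bag has size at most 4, so the width is 4 − 1 = 3 and tw(G) ≤ 3. For the lower bound, the 4 vertices {0, 1, 3, 8} are pairwise adjacent, and any tree decomposition puts a clique entirely inside one bag — forcing width ≥ 3. Therefore the treewidth is 3.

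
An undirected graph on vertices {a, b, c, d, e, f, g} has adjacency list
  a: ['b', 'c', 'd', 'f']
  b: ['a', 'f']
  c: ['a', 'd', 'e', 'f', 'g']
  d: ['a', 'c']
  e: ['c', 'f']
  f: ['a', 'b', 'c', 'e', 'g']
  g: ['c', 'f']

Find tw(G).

2

A width-2 tree decomposition is:
Bags: B1 = {a, c, f}  B2 = {c, f, g}  B3 = {c, e, f}  B4 = {a, c, d}  B5 = {a, b, f}
Tree: B1–B2, B1–B3, B1–B4, B1–B5
Every bag has size at most 3, so the width is 3 − 1 = 2 and tw(G) ≤ 2. On the other hand G contains the 3-clique {a, c, d}. A clique must lie in a single bag of any decomposition, so no decomposition can have width below 2. Hence tw(G) = 2 exactly.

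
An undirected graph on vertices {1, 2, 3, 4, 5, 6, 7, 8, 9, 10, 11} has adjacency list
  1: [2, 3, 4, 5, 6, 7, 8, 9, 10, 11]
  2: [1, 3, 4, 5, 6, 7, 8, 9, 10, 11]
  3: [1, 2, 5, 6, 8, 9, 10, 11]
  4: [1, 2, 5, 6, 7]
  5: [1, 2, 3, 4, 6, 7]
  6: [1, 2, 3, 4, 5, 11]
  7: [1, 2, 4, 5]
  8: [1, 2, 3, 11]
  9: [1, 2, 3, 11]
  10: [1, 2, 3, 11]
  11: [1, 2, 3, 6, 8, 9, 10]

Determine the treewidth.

4

A width-4 tree decomposition is:
Bags: B1 = {1, 2, 3, 6, 11}  B2 = {1, 2, 3, 5, 6}  B3 = {1, 2, 3, 9, 11}  B4 = {1, 2, 3, 8, 11}  B5 = {1, 2, 3, 10, 11}  B6 = {1, 2, 4, 5, 6}  B7 = {1, 2, 4, 5, 7}
Tree: B1–B2, B1–B3, B1–B4, B1–B5, B2–B6, B6–B7
The largest bag has 5 vertices, giving width 4; this decomposition certifies tw(G) ≤ 4. On the other hand G contains the 5-clique {1, 2, 3, 8, 11}. A clique must lie in a single bag of any decomposition, so no decomposition can have width below 4. Hence tw(G) = 4 exactly.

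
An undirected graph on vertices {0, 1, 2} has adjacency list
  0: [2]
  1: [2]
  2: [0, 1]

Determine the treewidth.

A width-1 tree decomposition is:
Bags: B1 = {1, 2}  B2 = {0, 2}
Tree: B1–B2
Every bag has size at most 2, so the width is 2 − 1 = 1 and tw(G) ≤ 1. Any graph with an edge has treewidth ≥ 1, and G has the edge 1–2. Combining the bounds, tw(G) = 1.

1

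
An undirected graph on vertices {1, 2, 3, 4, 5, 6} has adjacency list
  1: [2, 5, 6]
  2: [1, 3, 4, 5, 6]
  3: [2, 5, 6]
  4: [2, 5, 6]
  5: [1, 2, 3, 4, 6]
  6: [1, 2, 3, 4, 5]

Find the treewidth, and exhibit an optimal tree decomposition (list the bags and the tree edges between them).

Treewidth 3.
One such decomposition:
Bags: B1 = {2, 3, 5, 6}  B2 = {1, 2, 5, 6}  B3 = {2, 4, 5, 6}
Tree: B1–B2, B1–B3

Every bag has size at most 4, so the width is 4 − 1 = 3 and tw(G) ≤ 3. On the other hand G contains the 4-clique {1, 2, 5, 6}. A clique must lie in a single bag of any decomposition, so no decomposition can have width below 3. Combining the bounds, tw(G) = 3.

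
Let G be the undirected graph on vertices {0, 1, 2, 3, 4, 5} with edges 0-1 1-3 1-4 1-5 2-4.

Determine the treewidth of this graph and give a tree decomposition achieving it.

Every bag has size at most 2, so the width is 2 − 1 = 1 and tw(G) ≤ 1. Since G has at least one edge (e.g. 2–4), it is not an edgeless graph, so tw(G) ≥ 1. Therefore the treewidth is 1.

Treewidth 1.
One such decomposition:
Bags: B1 = {2, 4}  B2 = {1, 4}  B3 = {1, 3}  B4 = {1, 5}  B5 = {0, 1}
Tree: B1–B2, B2–B3, B3–B4, B2–B5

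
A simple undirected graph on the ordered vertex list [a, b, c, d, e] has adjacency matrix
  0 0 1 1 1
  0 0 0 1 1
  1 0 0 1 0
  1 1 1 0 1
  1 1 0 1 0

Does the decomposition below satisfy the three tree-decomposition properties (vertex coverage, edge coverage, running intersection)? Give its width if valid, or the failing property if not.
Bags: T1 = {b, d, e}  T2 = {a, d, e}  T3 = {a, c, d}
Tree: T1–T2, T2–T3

Yes; width 2.

Every vertex of G appears in some bag (union = {a, b, c, d, e}); every edge is covered by a bag; and for each vertex v the set of bags containing v is connected in the bag tree. The decomposition is therefore valid. The largest bag has 3 vertices, so the width is 2.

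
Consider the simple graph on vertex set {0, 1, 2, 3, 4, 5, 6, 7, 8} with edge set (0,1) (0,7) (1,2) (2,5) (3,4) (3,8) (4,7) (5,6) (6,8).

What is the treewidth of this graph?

2

A width-2 tree decomposition is:
Bags: B1 = {3, 4, 7}  B2 = {0, 3, 7}  B3 = {0, 1, 3}  B4 = {1, 2, 3}  B5 = {2, 3, 5}  B6 = {3, 5, 6}  B7 = {3, 6, 8}
Tree: B1–B2, B2–B3, B3–B4, B4–B5, B5–B6, B6–B7
The largest bag has 3 vertices, giving width 2; this decomposition certifies tw(G) ≤ 2. Since 3–4–7–0–1–2–5–6–8–3 is a cycle in G, G is not acyclic. Forests are exactly the graphs of treewidth ≤ 1, so tw(G) ≥ 2. Hence tw(G) = 2 exactly.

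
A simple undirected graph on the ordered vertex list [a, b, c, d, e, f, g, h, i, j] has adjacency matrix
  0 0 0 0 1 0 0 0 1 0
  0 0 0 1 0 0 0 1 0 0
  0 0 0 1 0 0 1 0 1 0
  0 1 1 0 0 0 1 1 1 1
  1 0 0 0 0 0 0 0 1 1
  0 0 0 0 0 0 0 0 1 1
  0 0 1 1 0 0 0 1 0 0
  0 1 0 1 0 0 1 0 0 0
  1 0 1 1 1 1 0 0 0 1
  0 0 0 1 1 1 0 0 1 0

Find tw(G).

2

A width-2 tree decomposition is:
Bags: B1 = {c, d, g}  B2 = {c, d, i}  B3 = {d, i, j}  B4 = {e, i, j}  B5 = {d, g, h}  B6 = {f, i, j}  B7 = {a, e, i}  B8 = {b, d, h}
Tree: B1–B2, B2–B3, B3–B4, B1–B5, B3–B6, B4–B7, B5–B8
Each bag holds 3 vertices, so the decomposition has width 2, which upper-bounds the treewidth. On the other hand G contains the 3-clique {d, g, h}. A clique must lie in a single bag of any decomposition, so no decomposition can have width below 2. Combining the bounds, tw(G) = 2.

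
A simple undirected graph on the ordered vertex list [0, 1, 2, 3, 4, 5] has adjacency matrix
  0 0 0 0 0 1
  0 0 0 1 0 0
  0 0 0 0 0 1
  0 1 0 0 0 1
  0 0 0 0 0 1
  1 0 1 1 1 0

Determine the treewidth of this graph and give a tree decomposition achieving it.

Treewidth 1.
One such decomposition:
Bags: B1 = {4, 5}  B2 = {0, 5}  B3 = {2, 5}  B4 = {3, 5}  B5 = {1, 3}
Tree: B1–B2, B2–B3, B3–B4, B4–B5

Each bag holds 2 vertices, so the decomposition has width 1, which upper-bounds the treewidth. G has an edge, so its treewidth is at least 1. Therefore the treewidth is 1.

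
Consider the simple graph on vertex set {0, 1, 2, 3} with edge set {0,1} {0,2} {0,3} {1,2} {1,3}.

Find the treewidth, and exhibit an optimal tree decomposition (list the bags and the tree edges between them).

Treewidth 2.
One such decomposition:
Bags: B1 = {0, 1, 3}  B2 = {0, 1, 2}
Tree: B1–B2

Each bag holds 3 vertices, so the decomposition has width 2, which upper-bounds the treewidth. On the other hand G contains the 3-clique {0, 1, 2}. A clique must lie in a single bag of any decomposition, so no decomposition can have width below 2. The upper and lower bounds meet at 2, so that is the treewidth.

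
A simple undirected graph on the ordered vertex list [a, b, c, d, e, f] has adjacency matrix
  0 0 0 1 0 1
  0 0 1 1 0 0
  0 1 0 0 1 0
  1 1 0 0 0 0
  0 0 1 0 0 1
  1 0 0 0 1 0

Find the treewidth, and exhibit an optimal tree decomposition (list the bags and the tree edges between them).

Treewidth 2.
Bags: B1 = {c, e, f}  B2 = {b, c, f}  B3 = {b, d, f}  B4 = {a, d, f}
Tree: B1–B2, B2–B3, B3–B4

Each bag holds 3 vertices, so the decomposition has width 2, which upper-bounds the treewidth. The edges f–e–c–b–d–a–f form a cycle, so G is not a tree and its treewidth is at least 2. Hence tw(G) = 2 exactly.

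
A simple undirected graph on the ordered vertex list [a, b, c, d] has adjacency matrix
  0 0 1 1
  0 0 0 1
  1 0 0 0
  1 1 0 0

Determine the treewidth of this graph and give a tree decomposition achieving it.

Each bag holds 2 vertices, so the decomposition has width 1, which upper-bounds the treewidth. Since G has at least one edge (e.g. c–a), it is not an edgeless graph, so tw(G) ≥ 1. Hence tw(G) = 1 exactly.

Treewidth 1.
One optimal decomposition is:
Bags: B1 = {a, c}  B2 = {a, d}  B3 = {b, d}
Tree: B1–B2, B2–B3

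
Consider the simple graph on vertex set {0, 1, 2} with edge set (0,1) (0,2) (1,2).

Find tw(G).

2

A width-2 tree decomposition is:
Bags: B1 = {0, 1, 2}
Tree: (single bag)
A single bag containing all 3 vertices is trivially a valid decomposition of width 2. For the lower bound, the 3 vertices {0, 1, 2} are pairwise adjacent, and any tree decomposition puts a clique entirely inside one bag — forcing width ≥ 2. The upper and lower bounds meet at 2, so that is the treewidth.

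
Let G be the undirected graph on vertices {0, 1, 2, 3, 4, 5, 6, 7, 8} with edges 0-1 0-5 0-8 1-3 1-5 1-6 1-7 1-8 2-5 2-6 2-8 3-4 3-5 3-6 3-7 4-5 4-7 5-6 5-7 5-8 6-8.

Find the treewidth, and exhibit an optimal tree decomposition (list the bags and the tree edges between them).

Treewidth 3.
One such decomposition:
Bags: B1 = {1, 5, 6, 8}  B2 = {1, 3, 5, 6}  B3 = {2, 5, 6, 8}  B4 = {0, 1, 5, 8}  B5 = {1, 3, 5, 7}  B6 = {3, 4, 5, 7}
Tree: B1–B2, B1–B3, B1–B4, B2–B5, B5–B6

Every bag has size at most 4, so the width is 4 − 1 = 3 and tw(G) ≤ 3. For the lower bound, the 4 vertices {0, 1, 5, 8} are pairwise adjacent, and any tree decomposition puts a clique entirely inside one bag — forcing width ≥ 3. The upper and lower bounds meet at 3, so that is the treewidth.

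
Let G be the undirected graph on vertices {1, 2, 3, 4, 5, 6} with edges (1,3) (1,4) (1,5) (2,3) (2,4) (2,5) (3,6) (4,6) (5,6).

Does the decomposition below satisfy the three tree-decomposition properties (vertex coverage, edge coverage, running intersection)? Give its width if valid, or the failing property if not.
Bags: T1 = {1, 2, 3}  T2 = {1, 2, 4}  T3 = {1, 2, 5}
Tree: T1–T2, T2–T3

No — vertex 6 appears in no bag.

A tree decomposition must satisfy three properties: every vertex lies in some bag; for every edge, both endpoints lie together in some bag; and for every vertex, the bags containing it form a connected subtree. Here vertex 6 appears in no bag, so the decomposition is invalid.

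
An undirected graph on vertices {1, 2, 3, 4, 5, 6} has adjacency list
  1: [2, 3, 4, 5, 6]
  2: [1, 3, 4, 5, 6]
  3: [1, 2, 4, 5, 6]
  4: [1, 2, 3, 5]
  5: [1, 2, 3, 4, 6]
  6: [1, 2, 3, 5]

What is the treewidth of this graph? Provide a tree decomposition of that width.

Every bag has size at most 5, so the width is 5 − 1 = 4 and tw(G) ≤ 4. On the other hand G contains the 5-clique {1, 2, 3, 4, 5}. A clique must lie in a single bag of any decomposition, so no decomposition can have width below 4. Combining the bounds, tw(G) = 4.

Treewidth 4.
Bags: B1 = {1, 2, 3, 5, 6}  B2 = {1, 2, 3, 4, 5}
Tree: B1–B2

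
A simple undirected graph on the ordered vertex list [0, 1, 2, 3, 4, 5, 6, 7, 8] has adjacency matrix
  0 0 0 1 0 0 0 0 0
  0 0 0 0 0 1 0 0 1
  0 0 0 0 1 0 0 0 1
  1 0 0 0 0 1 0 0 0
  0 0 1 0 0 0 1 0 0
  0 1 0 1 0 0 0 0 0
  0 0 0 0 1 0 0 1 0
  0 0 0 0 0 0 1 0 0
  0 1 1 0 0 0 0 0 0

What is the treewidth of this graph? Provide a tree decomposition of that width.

The largest bag has 2 vertices, giving width 1; this decomposition certifies tw(G) ≤ 1. Since G has at least one edge (e.g. 0–3), it is not an edgeless graph, so tw(G) ≥ 1. Combining the bounds, tw(G) = 1.

Treewidth 1.
One optimal decomposition is:
Bags: B1 = {0, 3}  B2 = {3, 5}  B3 = {1, 5}  B4 = {1, 8}  B5 = {2, 8}  B6 = {2, 4}  B7 = {4, 6}  B8 = {6, 7}
Tree: B1–B2, B2–B3, B3–B4, B4–B5, B5–B6, B6–B7, B7–B8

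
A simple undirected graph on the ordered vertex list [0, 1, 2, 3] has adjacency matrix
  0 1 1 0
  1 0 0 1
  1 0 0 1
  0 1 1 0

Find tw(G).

A width-2 tree decomposition is:
Bags: B1 = {0, 1, 2}  B2 = {1, 2, 3}
Tree: B1–B2
Every bag has size at most 3, so the width is 3 − 1 = 2 and tw(G) ≤ 2. Since 2–0–1–3–2 is a cycle in G, G is not acyclic. Forests are exactly the graphs of treewidth ≤ 1, so tw(G) ≥ 2. Combining the bounds, tw(G) = 2.

2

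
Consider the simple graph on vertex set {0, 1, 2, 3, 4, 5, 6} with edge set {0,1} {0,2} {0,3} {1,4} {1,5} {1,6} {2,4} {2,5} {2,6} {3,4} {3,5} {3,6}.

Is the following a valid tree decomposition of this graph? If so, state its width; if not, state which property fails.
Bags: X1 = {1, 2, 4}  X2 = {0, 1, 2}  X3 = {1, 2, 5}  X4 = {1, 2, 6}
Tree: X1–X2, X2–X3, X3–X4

A tree decomposition must satisfy three properties: every vertex lies in some bag; for every edge, both endpoints lie together in some bag; and for every vertex, the bags containing it form a connected subtree. Here vertex 3 appears in no bag, so the decomposition is invalid.

No — vertex 3 appears in no bag.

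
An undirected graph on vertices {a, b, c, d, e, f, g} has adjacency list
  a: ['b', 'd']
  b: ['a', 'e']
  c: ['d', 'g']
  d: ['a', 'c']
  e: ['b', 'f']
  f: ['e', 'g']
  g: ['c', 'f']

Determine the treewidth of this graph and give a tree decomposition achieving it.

Treewidth 2.
One such decomposition:
Bags: B1 = {b, e, f}  B2 = {a, b, f}  B3 = {a, d, f}  B4 = {c, d, f}  B5 = {c, f, g}
Tree: B1–B2, B2–B3, B3–B4, B4–B5

The largest bag has 3 vertices, giving width 2; this decomposition certifies tw(G) ≤ 2. For the lower bound, G contains the cycle f–e–b–a–d–c–g–f, so G is not a forest; only forests have treewidth ≤ 1, hence tw(G) ≥ 2. The upper and lower bounds meet at 2, so that is the treewidth.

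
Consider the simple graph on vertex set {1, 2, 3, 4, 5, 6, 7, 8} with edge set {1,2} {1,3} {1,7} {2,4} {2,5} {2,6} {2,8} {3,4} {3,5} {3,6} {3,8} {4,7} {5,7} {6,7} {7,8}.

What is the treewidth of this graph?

A width-3 tree decomposition is:
Bags: B1 = {2, 3, 6, 7}  B2 = {2, 3, 5, 7}  B3 = {2, 3, 7, 8}  B4 = {1, 2, 3, 7}  B5 = {2, 3, 4, 7}
Tree: B1–B2, B2–B3, B3–B4, B4–B5
The largest bag has 4 vertices, giving width 3; this decomposition certifies tw(G) ≤ 3. For the lower bound: the 4 vertex sets {2,6}, {5,7}, {3}, {8} are disjoint, each induces a connected subgraph, and every pair is joined by at least one edge of G. Contracting each set to a single vertex therefore yields K_{4} as a minor, and since treewidth is minor-monotone, tw(G) ≥ tw(K_{4}) = 3. Combining the bounds, tw(G) = 3.

3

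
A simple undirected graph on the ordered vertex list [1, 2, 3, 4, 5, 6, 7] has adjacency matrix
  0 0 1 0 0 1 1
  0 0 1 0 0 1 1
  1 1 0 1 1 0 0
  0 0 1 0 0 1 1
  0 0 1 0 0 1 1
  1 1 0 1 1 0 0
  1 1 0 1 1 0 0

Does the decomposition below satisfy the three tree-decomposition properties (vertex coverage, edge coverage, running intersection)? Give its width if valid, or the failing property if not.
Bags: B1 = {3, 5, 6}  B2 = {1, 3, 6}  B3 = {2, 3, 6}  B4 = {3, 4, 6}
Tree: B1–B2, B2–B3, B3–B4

A tree decomposition must satisfy three properties: every vertex lies in some bag; for every edge, both endpoints lie together in some bag; and for every vertex, the bags containing it form a connected subtree. Here vertex 7 appears in no bag, so the decomposition is invalid.

No — vertex 7 appears in no bag.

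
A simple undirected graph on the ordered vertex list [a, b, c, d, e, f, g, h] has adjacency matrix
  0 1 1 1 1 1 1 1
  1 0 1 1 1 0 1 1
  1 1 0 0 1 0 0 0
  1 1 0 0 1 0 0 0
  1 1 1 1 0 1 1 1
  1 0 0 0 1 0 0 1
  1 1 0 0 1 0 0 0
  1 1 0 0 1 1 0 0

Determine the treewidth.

3

A width-3 tree decomposition is:
Bags: B1 = {a, b, e, g}  B2 = {a, b, e, h}  B3 = {a, b, d, e}  B4 = {a, e, f, h}  B5 = {a, b, c, e}
Tree: B1–B2, B2–B3, B2–B4, B3–B5
The largest bag has 4 vertices, giving width 3; this decomposition certifies tw(G) ≤ 3. Conversely, {a, e, f, h} is a clique of size 4, and the vertices of any clique must share a bag in every tree decomposition; so some bag has ≥ 4 vertices and tw(G) ≥ 3. Hence tw(G) = 3 exactly.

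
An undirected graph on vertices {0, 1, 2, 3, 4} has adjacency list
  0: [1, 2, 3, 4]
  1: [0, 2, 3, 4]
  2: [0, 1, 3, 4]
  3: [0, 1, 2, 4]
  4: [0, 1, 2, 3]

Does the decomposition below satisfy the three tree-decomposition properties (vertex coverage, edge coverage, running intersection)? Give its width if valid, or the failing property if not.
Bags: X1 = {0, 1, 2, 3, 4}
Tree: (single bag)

Yes; width 4.

Vertex coverage: the bags together contain {0, 1, 2, 3, 4}, the full vertex set. Edge coverage: each edge of G has both endpoints in at least one bag. Running intersection: for every vertex, the bags containing it form a connected subtree. All three properties hold, so this is a valid tree decomposition of width max|bag| − 1 = 4, and hence tw(G) ≤ 4.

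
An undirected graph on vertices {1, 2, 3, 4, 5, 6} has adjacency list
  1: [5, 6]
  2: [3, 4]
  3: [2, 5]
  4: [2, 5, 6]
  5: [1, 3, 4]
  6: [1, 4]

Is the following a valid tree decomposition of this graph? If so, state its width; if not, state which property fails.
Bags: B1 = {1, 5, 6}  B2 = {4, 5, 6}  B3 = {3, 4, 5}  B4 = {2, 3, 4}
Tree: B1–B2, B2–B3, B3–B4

Checking the three conditions: (i) the bags cover all of {1, 2, 3, 4, 5, 6}; (ii) for each edge, some bag contains both endpoints; (iii) the bags containing any fixed vertex form a subtree. All hold, so the decomposition is valid with width 3 − 1 = 2.

Yes; width 2.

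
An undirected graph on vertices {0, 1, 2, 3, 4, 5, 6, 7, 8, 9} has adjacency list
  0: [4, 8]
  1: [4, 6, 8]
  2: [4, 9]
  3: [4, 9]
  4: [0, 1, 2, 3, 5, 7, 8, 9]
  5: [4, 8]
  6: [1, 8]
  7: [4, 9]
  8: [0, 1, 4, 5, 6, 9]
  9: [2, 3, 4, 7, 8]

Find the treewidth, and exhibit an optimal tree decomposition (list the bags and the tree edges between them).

The largest bag has 3 vertices, giving width 2; this decomposition certifies tw(G) ≤ 2. For the lower bound, the 3 vertices {0, 4, 8} are pairwise adjacent, and any tree decomposition puts a clique entirely inside one bag — forcing width ≥ 2. Combining the bounds, tw(G) = 2.

Treewidth 2.
Bags: B1 = {4, 8, 9}  B2 = {3, 4, 9}  B3 = {2, 4, 9}  B4 = {1, 4, 8}  B5 = {4, 7, 9}  B6 = {0, 4, 8}  B7 = {1, 6, 8}  B8 = {4, 5, 8}
Tree: B1–B2, B2–B3, B1–B4, B3–B5, B4–B6, B4–B7, B4–B8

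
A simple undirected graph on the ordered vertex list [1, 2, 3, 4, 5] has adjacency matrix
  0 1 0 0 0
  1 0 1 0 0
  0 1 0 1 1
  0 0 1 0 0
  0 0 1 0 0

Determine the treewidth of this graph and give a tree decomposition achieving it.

Treewidth 1.
One such decomposition:
Bags: B1 = {3, 4}  B2 = {3, 5}  B3 = {2, 3}  B4 = {1, 2}
Tree: B1–B2, B2–B3, B3–B4

The largest bag has 2 vertices, giving width 1; this decomposition certifies tw(G) ≤ 1. Since G has at least one edge (e.g. 4–3), it is not an edgeless graph, so tw(G) ≥ 1. The upper and lower bounds meet at 1, so that is the treewidth.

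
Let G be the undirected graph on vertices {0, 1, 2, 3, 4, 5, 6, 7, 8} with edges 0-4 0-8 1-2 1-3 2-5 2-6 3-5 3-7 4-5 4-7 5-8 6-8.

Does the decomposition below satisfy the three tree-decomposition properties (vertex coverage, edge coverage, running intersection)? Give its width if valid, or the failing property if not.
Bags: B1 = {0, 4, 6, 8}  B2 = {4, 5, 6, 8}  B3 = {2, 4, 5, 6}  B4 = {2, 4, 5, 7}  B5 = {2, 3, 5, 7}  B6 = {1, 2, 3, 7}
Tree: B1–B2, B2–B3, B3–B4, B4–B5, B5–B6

Yes; width 3.

Vertex coverage: the bags together contain {0, 1, 2, 3, 4, 5, 6, 7, 8}, the full vertex set. Edge coverage: each edge of G has both endpoints in at least one bag. Running intersection: for every vertex, the bags containing it form a connected subtree. All three properties hold, so this is a valid tree decomposition of width max|bag| − 1 = 3, and hence tw(G) ≤ 3.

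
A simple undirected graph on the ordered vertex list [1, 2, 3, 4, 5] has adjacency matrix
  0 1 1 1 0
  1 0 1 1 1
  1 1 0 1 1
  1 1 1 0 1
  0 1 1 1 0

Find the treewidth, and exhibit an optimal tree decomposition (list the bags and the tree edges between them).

Treewidth 3.
One optimal decomposition is:
Bags: B1 = {2, 3, 4, 5}  B2 = {1, 2, 3, 4}
Tree: B1–B2

Every bag has size at most 4, so the width is 4 − 1 = 3 and tw(G) ≤ 3. Conversely, {1, 2, 3, 4} is a clique of size 4, and the vertices of any clique must share a bag in every tree decomposition; so some bag has ≥ 4 vertices and tw(G) ≥ 3. Therefore the treewidth is 3.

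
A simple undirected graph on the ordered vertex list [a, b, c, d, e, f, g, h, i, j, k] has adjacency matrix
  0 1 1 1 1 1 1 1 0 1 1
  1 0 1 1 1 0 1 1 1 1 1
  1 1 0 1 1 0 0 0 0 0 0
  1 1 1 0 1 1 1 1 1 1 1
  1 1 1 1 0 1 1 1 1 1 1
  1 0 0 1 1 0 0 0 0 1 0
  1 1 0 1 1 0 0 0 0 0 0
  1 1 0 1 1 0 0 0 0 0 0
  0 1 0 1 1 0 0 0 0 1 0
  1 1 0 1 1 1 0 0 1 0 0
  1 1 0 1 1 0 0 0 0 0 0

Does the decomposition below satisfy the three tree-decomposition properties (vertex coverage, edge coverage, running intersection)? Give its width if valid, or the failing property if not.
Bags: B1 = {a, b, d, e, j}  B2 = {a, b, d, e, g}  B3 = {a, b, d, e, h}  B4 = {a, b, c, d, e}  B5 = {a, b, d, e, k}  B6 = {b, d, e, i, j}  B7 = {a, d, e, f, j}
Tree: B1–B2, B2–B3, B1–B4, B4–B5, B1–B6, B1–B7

Every vertex of G appears in some bag (union = {a, b, c, d, e, f, g, h, i, j, k}); every edge is covered by a bag; and for each vertex v the set of bags containing v is connected in the bag tree. The decomposition is therefore valid. The largest bag has 5 vertices, so the width is 4.

Yes; width 4.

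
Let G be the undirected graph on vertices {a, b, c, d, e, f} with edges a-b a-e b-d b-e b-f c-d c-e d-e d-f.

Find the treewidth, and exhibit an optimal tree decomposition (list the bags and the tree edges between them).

Each bag holds 3 vertices, so the decomposition has width 2, which upper-bounds the treewidth. Conversely, {c, d, e} is a clique of size 3, and the vertices of any clique must share a bag in every tree decomposition; so some bag has ≥ 3 vertices and tw(G) ≥ 2. Combining the bounds, tw(G) = 2.

Treewidth 2.
One such decomposition:
Bags: B1 = {b, d, f}  B2 = {b, d, e}  B3 = {c, d, e}  B4 = {a, b, e}
Tree: B1–B2, B2–B3, B2–B4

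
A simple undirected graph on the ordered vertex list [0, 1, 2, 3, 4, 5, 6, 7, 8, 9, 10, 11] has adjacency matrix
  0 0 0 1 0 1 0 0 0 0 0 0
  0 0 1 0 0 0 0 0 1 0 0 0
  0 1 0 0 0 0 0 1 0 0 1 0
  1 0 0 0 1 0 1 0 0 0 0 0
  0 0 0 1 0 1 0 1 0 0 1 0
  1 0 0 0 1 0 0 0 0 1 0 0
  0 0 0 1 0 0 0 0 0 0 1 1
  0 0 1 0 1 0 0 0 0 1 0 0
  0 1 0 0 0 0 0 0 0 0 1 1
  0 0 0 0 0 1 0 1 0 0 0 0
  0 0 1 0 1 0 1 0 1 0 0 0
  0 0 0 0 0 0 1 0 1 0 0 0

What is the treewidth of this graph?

3

A width-3 tree decomposition is:
Bags: B1 = {0, 3, 5, 9}  B2 = {3, 4, 5, 9}  B3 = {3, 4, 7, 9}  B4 = {3, 4, 6, 7}  B5 = {4, 6, 7, 10}  B6 = {2, 6, 7, 10}  B7 = {2, 6, 10, 11}  B8 = {2, 8, 10, 11}  B9 = {1, 2, 8, 11}
Tree: B1–B2, B2–B3, B3–B4, B4–B5, B5–B6, B6–B7, B7–B8, B8–B9
Each bag holds 4 vertices, so the decomposition has width 3, which upper-bounds the treewidth. For the lower bound: the 4 vertex sets {0,5,9}, {3}, {4}, {2,6,7,10} are disjoint, each induces a connected subgraph, and every pair is joined by at least one edge of G. Contracting each set to a single vertex therefore yields K_{4} as a minor, and since treewidth is minor-monotone, tw(G) ≥ tw(K_{4}) = 3. Therefore the treewidth is 3.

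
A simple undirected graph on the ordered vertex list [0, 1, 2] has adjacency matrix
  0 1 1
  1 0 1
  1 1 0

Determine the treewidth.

A width-2 tree decomposition is:
Bags: B1 = {0, 1, 2}
Tree: (single bag)
With just one bag of size 3, the width is 3 − 1 = 2, so tw(G) ≤ 2. On the other hand G contains the 3-clique {0, 1, 2}. A clique must lie in a single bag of any decomposition, so no decomposition can have width below 2. The upper and lower bounds meet at 2, so that is the treewidth.

2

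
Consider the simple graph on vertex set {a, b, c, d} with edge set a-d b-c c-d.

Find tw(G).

1

A width-1 tree decomposition is:
Bags: B1 = {b, c}  B2 = {c, d}  B3 = {a, d}
Tree: B1–B2, B2–B3
The largest bag has 2 vertices, giving width 1; this decomposition certifies tw(G) ≤ 1. Any graph with an edge has treewidth ≥ 1, and G has the edge b–c. The upper and lower bounds meet at 1, so that is the treewidth.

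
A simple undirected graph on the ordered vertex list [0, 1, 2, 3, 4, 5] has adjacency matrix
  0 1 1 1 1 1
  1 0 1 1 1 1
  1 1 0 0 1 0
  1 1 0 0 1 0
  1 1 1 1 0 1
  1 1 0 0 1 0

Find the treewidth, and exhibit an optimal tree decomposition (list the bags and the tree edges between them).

Every bag has size at most 4, so the width is 4 − 1 = 3 and tw(G) ≤ 3. On the other hand G contains the 4-clique {0, 1, 2, 4}. A clique must lie in a single bag of any decomposition, so no decomposition can have width below 3. Combining the bounds, tw(G) = 3.

Treewidth 3.
One optimal decomposition is:
Bags: B1 = {0, 1, 3, 4}  B2 = {0, 1, 2, 4}  B3 = {0, 1, 4, 5}
Tree: B1–B2, B2–B3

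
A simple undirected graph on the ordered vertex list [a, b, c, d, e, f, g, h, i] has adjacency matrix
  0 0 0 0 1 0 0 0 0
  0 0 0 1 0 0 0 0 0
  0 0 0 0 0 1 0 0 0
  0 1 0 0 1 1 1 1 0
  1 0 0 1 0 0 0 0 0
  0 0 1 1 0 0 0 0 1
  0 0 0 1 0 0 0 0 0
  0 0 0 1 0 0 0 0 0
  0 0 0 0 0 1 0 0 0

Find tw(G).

1

A width-1 tree decomposition is:
Bags: B1 = {d, g}  B2 = {d, f}  B3 = {b, d}  B4 = {d, e}  B5 = {d, h}  B6 = {a, e}  B7 = {c, f}  B8 = {f, i}
Tree: B1–B2, B1–B3, B3–B4, B2–B5, B4–B6, B2–B7, B7–B8
The largest bag has 2 vertices, giving width 1; this decomposition certifies tw(G) ≤ 1. G has an edge, so its treewidth is at least 1. The upper and lower bounds meet at 1, so that is the treewidth.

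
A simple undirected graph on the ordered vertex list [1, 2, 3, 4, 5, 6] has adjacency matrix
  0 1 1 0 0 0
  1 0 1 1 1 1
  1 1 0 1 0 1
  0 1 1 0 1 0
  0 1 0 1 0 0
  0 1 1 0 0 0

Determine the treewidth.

A width-2 tree decomposition is:
Bags: B1 = {2, 3, 4}  B2 = {1, 2, 3}  B3 = {2, 3, 6}  B4 = {2, 4, 5}
Tree: B1–B2, B2–B3, B1–B4
The largest bag has 3 vertices, giving width 2; this decomposition certifies tw(G) ≤ 2. For the lower bound, the 3 vertices {1, 2, 3} are pairwise adjacent, and any tree decomposition puts a clique entirely inside one bag — forcing width ≥ 2. The upper and lower bounds meet at 2, so that is the treewidth.

2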